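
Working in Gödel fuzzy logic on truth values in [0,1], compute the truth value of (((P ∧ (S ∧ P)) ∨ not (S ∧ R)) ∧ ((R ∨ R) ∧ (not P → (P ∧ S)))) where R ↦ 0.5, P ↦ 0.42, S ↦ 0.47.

(S ∧ P) = min(0.47, 0.42) = 0.42
(P ∧ (S ∧ P)) = min(0.42, 0.42) = 0.42
(S ∧ R) = min(0.47, 0.5) = 0.47
not (S ∧ R): Gödel ¬ of 0.47 = 0 (operand ≠ 0)
((P ∧ (S ∧ P)) ∨ not (S ∧ R)) = max(0.42, 0) = 0.42
(R ∨ R) = max(0.5, 0.5) = 0.5
not P: Gödel ¬ of 0.42 = 0 (operand ≠ 0)
(P ∧ S) = min(0.42, 0.47) = 0.42
(not P → (P ∧ S)): 0 ≤ 0.42, so result = 1
((R ∨ R) ∧ (not P → (P ∧ S))) = min(0.5, 1) = 0.5
(((P ∧ (S ∧ P)) ∨ not (S ∧ R)) ∧ ((R ∨ R) ∧ (not P → (P ∧ S)))) = min(0.42, 0.5) = 0.42

0.42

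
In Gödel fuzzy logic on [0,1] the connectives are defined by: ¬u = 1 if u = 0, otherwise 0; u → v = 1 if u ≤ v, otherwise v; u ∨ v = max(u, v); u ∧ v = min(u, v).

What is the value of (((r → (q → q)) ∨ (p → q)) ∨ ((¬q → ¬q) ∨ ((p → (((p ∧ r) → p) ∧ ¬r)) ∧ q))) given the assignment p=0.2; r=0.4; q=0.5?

(q → q): 0.5 ≤ 0.5, so result = 1
(r → (q → q)): 0.4 ≤ 1, so result = 1
(p → q): 0.2 ≤ 0.5, so result = 1
((r → (q → q)) ∨ (p → q)) = max(1, 1) = 1
¬q: Gödel ¬ of 0.5 = 0 (operand ≠ 0)
¬q: Gödel ¬ of 0.5 = 0 (operand ≠ 0)
(¬q → ¬q): 0 ≤ 0, so result = 1
(p ∧ r) = min(0.2, 0.4) = 0.2
((p ∧ r) → p): 0.2 ≤ 0.2, so result = 1
¬r: Gödel ¬ of 0.4 = 0 (operand ≠ 0)
(((p ∧ r) → p) ∧ ¬r) = min(1, 0) = 0
(p → (((p ∧ r) → p) ∧ ¬r)): 0.2 > 0, so result = 0
((p → (((p ∧ r) → p) ∧ ¬r)) ∧ q) = min(0, 0.5) = 0
((¬q → ¬q) ∨ ((p → (((p ∧ r) → p) ∧ ¬r)) ∧ q)) = max(1, 0) = 1
(((r → (q → q)) ∨ (p → q)) ∨ ((¬q → ¬q) ∨ ((p → (((p ∧ r) → p) ∧ ¬r)) ∧ q))) = max(1, 1) = 1

1.00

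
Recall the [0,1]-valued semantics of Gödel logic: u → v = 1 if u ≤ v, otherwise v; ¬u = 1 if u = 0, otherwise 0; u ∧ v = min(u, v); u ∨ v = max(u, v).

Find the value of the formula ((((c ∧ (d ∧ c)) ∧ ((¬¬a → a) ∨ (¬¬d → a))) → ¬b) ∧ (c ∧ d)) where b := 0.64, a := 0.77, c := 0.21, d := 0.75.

(d ∧ c) = min(0.75, 0.21) = 0.21
(c ∧ (d ∧ c)) = min(0.21, 0.21) = 0.21
¬a: Gödel ¬ of 0.77 = 0 (operand ≠ 0)
¬¬a: Gödel ¬ of 0 = 1 (operand is 0)
(¬¬a → a): 1 > 0.77, so result = 0.77
¬d: Gödel ¬ of 0.75 = 0 (operand ≠ 0)
¬¬d: Gödel ¬ of 0 = 1 (operand is 0)
(¬¬d → a): 1 > 0.77, so result = 0.77
((¬¬a → a) ∨ (¬¬d → a)) = max(0.77, 0.77) = 0.77
((c ∧ (d ∧ c)) ∧ ((¬¬a → a) ∨ (¬¬d → a))) = min(0.21, 0.77) = 0.21
¬b: Gödel ¬ of 0.64 = 0 (operand ≠ 0)
(((c ∧ (d ∧ c)) ∧ ((¬¬a → a) ∨ (¬¬d → a))) → ¬b): 0.21 > 0, so result = 0
(c ∧ d) = min(0.21, 0.75) = 0.21
((((c ∧ (d ∧ c)) ∧ ((¬¬a → a) ∨ (¬¬d → a))) → ¬b) ∧ (c ∧ d)) = min(0, 0.21) = 0

0.00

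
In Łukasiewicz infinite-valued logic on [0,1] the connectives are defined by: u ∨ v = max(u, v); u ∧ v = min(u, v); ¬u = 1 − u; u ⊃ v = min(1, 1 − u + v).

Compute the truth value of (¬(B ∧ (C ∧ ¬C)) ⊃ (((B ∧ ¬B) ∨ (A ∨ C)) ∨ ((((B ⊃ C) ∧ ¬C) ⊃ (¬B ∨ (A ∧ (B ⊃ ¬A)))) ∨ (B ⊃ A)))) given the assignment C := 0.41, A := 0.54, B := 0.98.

1.00

¬C: Łukasiewicz ¬ gives 1 − 0.41 = 0.59
(C ∧ ¬C) = min(0.41, 0.59) = 0.41
(B ∧ (C ∧ ¬C)) = min(0.98, 0.41) = 0.41
¬(B ∧ (C ∧ ¬C)): Łukasiewicz ¬ gives 1 − 0.41 = 0.59
¬B: Łukasiewicz ¬ gives 1 − 0.98 = 0.02
(B ∧ ¬B) = min(0.98, 0.02) = 0.02
(A ∨ C) = max(0.54, 0.41) = 0.54
((B ∧ ¬B) ∨ (A ∨ C)) = max(0.02, 0.54) = 0.54
(B ⊃ C): min(1, 1 − 0.98 + 0.41) = 0.43
¬C: Łukasiewicz ¬ gives 1 − 0.41 = 0.59
((B ⊃ C) ∧ ¬C) = min(0.43, 0.59) = 0.43
¬B: Łukasiewicz ¬ gives 1 − 0.98 = 0.02
¬A: Łukasiewicz ¬ gives 1 − 0.54 = 0.46
(B ⊃ ¬A): min(1, 1 − 0.98 + 0.46) = 0.48
(A ∧ (B ⊃ ¬A)) = min(0.54, 0.48) = 0.48
(¬B ∨ (A ∧ (B ⊃ ¬A))) = max(0.02, 0.48) = 0.48
(((B ⊃ C) ∧ ¬C) ⊃ (¬B ∨ (A ∧ (B ⊃ ¬A)))): min(1, 1 − 0.43 + 0.48) = 1
(B ⊃ A): min(1, 1 − 0.98 + 0.54) = 0.56
((((B ⊃ C) ∧ ¬C) ⊃ (¬B ∨ (A ∧ (B ⊃ ¬A)))) ∨ (B ⊃ A)) = max(1, 0.56) = 1
(((B ∧ ¬B) ∨ (A ∨ C)) ∨ ((((B ⊃ C) ∧ ¬C) ⊃ (¬B ∨ (A ∧ (B ⊃ ¬A)))) ∨ (B ⊃ A))) = max(0.54, 1) = 1
(¬(B ∧ (C ∧ ¬C)) ⊃ (((B ∧ ¬B) ∨ (A ∨ C)) ∨ ((((B ⊃ C) ∧ ¬C) ⊃ (¬B ∨ (A ∧ (B ⊃ ¬A)))) ∨ (B ⊃ A)))): min(1, 1 − 0.59 + 1) = 1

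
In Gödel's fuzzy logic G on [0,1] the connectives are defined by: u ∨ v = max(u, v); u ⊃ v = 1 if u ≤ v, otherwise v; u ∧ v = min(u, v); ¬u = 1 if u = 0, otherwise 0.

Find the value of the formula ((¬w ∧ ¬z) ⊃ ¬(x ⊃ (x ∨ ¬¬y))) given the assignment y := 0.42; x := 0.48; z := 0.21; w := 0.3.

1.00

¬w: Gödel ¬ of 0.3 = 0 (operand ≠ 0)
¬z: Gödel ¬ of 0.21 = 0 (operand ≠ 0)
(¬w ∧ ¬z) = min(0, 0) = 0
¬y: Gödel ¬ of 0.42 = 0 (operand ≠ 0)
¬¬y: Gödel ¬ of 0 = 1 (operand is 0)
(x ∨ ¬¬y) = max(0.48, 1) = 1
(x ⊃ (x ∨ ¬¬y)): 0.48 ≤ 1, so result = 1
¬(x ⊃ (x ∨ ¬¬y)): Gödel ¬ of 1 = 0 (operand ≠ 0)
((¬w ∧ ¬z) ⊃ ¬(x ⊃ (x ∨ ¬¬y))): 0 ≤ 0, so result = 1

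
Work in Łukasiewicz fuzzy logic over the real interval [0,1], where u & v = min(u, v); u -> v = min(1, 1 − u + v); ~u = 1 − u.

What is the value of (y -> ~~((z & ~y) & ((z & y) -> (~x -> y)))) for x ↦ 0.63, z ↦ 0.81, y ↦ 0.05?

~y: Łukasiewicz ¬ gives 1 − 0.05 = 0.95
(z & ~y) = min(0.81, 0.95) = 0.81
(z & y) = min(0.81, 0.05) = 0.05
~x: Łukasiewicz ¬ gives 1 − 0.63 = 0.37
(~x -> y): min(1, 1 − 0.37 + 0.05) = 0.68
((z & y) -> (~x -> y)): min(1, 1 − 0.05 + 0.68) = 1
((z & ~y) & ((z & y) -> (~x -> y))) = min(0.81, 1) = 0.81
~((z & ~y) & ((z & y) -> (~x -> y))): Łukasiewicz ¬ gives 1 − 0.81 = 0.19
~~((z & ~y) & ((z & y) -> (~x -> y))): Łukasiewicz ¬ gives 1 − 0.19 = 0.81
(y -> ~~((z & ~y) & ((z & y) -> (~x -> y)))): min(1, 1 − 0.05 + 0.81) = 1

1.00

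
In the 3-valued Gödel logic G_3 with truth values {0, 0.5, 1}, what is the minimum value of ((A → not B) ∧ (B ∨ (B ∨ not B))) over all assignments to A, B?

0.00

The minimum is attained at A = 0.5, B = 0.5:
  not B: Gödel ¬ of 0.5 = 0 (operand ≠ 0)
  (A → not B): 0.5 > 0, so result = 0
  not B: Gödel ¬ of 0.5 = 0 (operand ≠ 0)
  (B ∨ not B) = max(0.5, 0) = 0.5
  (B ∨ (B ∨ not B)) = max(0.5, 0.5) = 0.5
  ((A → not B) ∧ (B ∨ (B ∨ not B))) = min(0, 0.5) = 0
Checking all 9 assignments confirms none give a value below 0.00.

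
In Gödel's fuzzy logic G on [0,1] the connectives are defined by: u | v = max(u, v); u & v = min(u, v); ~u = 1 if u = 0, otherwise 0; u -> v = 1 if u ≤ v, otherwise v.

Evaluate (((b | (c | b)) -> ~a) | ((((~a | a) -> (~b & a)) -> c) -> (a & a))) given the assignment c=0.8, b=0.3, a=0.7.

(c | b) = max(0.8, 0.3) = 0.8
(b | (c | b)) = max(0.3, 0.8) = 0.8
~a: Gödel ¬ of 0.7 = 0 (operand ≠ 0)
((b | (c | b)) -> ~a): 0.8 > 0, so result = 0
~a: Gödel ¬ of 0.7 = 0 (operand ≠ 0)
(~a | a) = max(0, 0.7) = 0.7
~b: Gödel ¬ of 0.3 = 0 (operand ≠ 0)
(~b & a) = min(0, 0.7) = 0
((~a | a) -> (~b & a)): 0.7 > 0, so result = 0
(((~a | a) -> (~b & a)) -> c): 0 ≤ 0.8, so result = 1
(a & a) = min(0.7, 0.7) = 0.7
((((~a | a) -> (~b & a)) -> c) -> (a & a)): 1 > 0.7, so result = 0.7
(((b | (c | b)) -> ~a) | ((((~a | a) -> (~b & a)) -> c) -> (a & a))) = max(0, 0.7) = 0.7

0.70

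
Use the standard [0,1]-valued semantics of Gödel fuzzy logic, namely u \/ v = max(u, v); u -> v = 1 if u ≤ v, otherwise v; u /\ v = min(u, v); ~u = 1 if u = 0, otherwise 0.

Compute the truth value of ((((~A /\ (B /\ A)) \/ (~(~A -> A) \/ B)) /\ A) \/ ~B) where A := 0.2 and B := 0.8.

0.20

~A: Gödel ¬ of 0.2 = 0 (operand ≠ 0)
(B /\ A) = min(0.8, 0.2) = 0.2
(~A /\ (B /\ A)) = min(0, 0.2) = 0
~A: Gödel ¬ of 0.2 = 0 (operand ≠ 0)
(~A -> A): 0 ≤ 0.2, so result = 1
~(~A -> A): Gödel ¬ of 1 = 0 (operand ≠ 0)
(~(~A -> A) \/ B) = max(0, 0.8) = 0.8
((~A /\ (B /\ A)) \/ (~(~A -> A) \/ B)) = max(0, 0.8) = 0.8
(((~A /\ (B /\ A)) \/ (~(~A -> A) \/ B)) /\ A) = min(0.8, 0.2) = 0.2
~B: Gödel ¬ of 0.8 = 0 (operand ≠ 0)
((((~A /\ (B /\ A)) \/ (~(~A -> A) \/ B)) /\ A) \/ ~B) = max(0.2, 0) = 0.2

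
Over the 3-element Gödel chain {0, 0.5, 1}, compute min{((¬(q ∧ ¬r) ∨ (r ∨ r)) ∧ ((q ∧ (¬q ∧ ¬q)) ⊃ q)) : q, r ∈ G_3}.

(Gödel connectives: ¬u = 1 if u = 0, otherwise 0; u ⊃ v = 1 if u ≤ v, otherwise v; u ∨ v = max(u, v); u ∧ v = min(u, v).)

The minimum is attained at q = 0.5, r = 0:
  ¬r: Gödel ¬ of 0 = 1 (operand is 0)
  (q ∧ ¬r) = min(0.5, 1) = 0.5
  ¬(q ∧ ¬r): Gödel ¬ of 0.5 = 0 (operand ≠ 0)
  (r ∨ r) = max(0, 0) = 0
  (¬(q ∧ ¬r) ∨ (r ∨ r)) = max(0, 0) = 0
  ¬q: Gödel ¬ of 0.5 = 0 (operand ≠ 0)
  ¬q: Gödel ¬ of 0.5 = 0 (operand ≠ 0)
  (¬q ∧ ¬q) = min(0, 0) = 0
  (q ∧ (¬q ∧ ¬q)) = min(0.5, 0) = 0
  ((q ∧ (¬q ∧ ¬q)) ⊃ q): 0 ≤ 0.5, so result = 1
  ((¬(q ∧ ¬r) ∨ (r ∨ r)) ∧ ((q ∧ (¬q ∧ ¬q)) ⊃ q)) = min(0, 1) = 0
Checking all 9 assignments confirms none give a value below 0.00.

0.00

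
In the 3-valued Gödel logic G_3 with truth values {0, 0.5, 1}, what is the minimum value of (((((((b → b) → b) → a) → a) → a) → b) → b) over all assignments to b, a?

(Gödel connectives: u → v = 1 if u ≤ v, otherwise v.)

0.50

The minimum is attained at b = 0.5, a = 0:
  (b → b): 0.5 ≤ 0.5, so result = 1
  ((b → b) → b): 1 > 0.5, so result = 0.5
  (((b → b) → b) → a): 0.5 > 0, so result = 0
  ((((b → b) → b) → a) → a): 0 ≤ 0, so result = 1
  (((((b → b) → b) → a) → a) → a): 1 > 0, so result = 0
  ((((((b → b) → b) → a) → a) → a) → b): 0 ≤ 0.5, so result = 1
  (((((((b → b) → b) → a) → a) → a) → b) → b): 1 > 0.5, so result = 0.5
Checking all 9 assignments confirms none give a value below 0.50.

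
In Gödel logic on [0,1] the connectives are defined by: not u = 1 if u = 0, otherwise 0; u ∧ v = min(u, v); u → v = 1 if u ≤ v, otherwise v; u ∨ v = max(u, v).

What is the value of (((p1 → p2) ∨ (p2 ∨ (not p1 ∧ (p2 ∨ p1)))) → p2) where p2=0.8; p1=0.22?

(p1 → p2): 0.22 ≤ 0.8, so result = 1
not p1: Gödel ¬ of 0.22 = 0 (operand ≠ 0)
(p2 ∨ p1) = max(0.8, 0.22) = 0.8
(not p1 ∧ (p2 ∨ p1)) = min(0, 0.8) = 0
(p2 ∨ (not p1 ∧ (p2 ∨ p1))) = max(0.8, 0) = 0.8
((p1 → p2) ∨ (p2 ∨ (not p1 ∧ (p2 ∨ p1)))) = max(1, 0.8) = 1
(((p1 → p2) ∨ (p2 ∨ (not p1 ∧ (p2 ∨ p1)))) → p2): 1 > 0.8, so result = 0.8

0.80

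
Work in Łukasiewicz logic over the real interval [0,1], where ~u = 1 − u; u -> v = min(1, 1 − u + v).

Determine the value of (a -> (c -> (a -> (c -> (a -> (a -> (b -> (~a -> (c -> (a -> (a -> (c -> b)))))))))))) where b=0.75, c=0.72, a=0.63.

1.00

~a: Łukasiewicz ¬ gives 1 − 0.63 = 0.37
(c -> b): min(1, 1 − 0.72 + 0.75) = 1
(a -> (c -> b)): min(1, 1 − 0.63 + 1) = 1
(a -> (a -> (c -> b))): min(1, 1 − 0.63 + 1) = 1
(c -> (a -> (a -> (c -> b)))): min(1, 1 − 0.72 + 1) = 1
(~a -> (c -> (a -> (a -> (c -> b))))): min(1, 1 − 0.37 + 1) = 1
(b -> (~a -> (c -> (a -> (a -> (c -> b)))))): min(1, 1 − 0.75 + 1) = 1
(a -> (b -> (~a -> (c -> (a -> (a -> (c -> b))))))): min(1, 1 − 0.63 + 1) = 1
(a -> (a -> (b -> (~a -> (c -> (a -> (a -> (c -> b)))))))): min(1, 1 − 0.63 + 1) = 1
(c -> (a -> (a -> (b -> (~a -> (c -> (a -> (a -> (c -> b))))))))): min(1, 1 − 0.72 + 1) = 1
(a -> (c -> (a -> (a -> (b -> (~a -> (c -> (a -> (a -> (c -> b)))))))))): min(1, 1 − 0.63 + 1) = 1
(c -> (a -> (c -> (a -> (a -> (b -> (~a -> (c -> (a -> (a -> (c -> b))))))))))): min(1, 1 − 0.72 + 1) = 1
(a -> (c -> (a -> (c -> (a -> (a -> (b -> (~a -> (c -> (a -> (a -> (c -> b)))))))))))): min(1, 1 − 0.63 + 1) = 1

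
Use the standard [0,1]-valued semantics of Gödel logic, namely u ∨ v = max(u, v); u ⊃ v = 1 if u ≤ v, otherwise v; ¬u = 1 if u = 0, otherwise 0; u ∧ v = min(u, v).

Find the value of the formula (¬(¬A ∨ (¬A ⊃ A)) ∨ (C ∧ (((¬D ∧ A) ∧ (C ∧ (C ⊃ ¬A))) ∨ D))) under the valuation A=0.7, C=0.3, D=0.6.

¬A: Gödel ¬ of 0.7 = 0 (operand ≠ 0)
¬A: Gödel ¬ of 0.7 = 0 (operand ≠ 0)
(¬A ⊃ A): 0 ≤ 0.7, so result = 1
(¬A ∨ (¬A ⊃ A)) = max(0, 1) = 1
¬(¬A ∨ (¬A ⊃ A)): Gödel ¬ of 1 = 0 (operand ≠ 0)
¬D: Gödel ¬ of 0.6 = 0 (operand ≠ 0)
(¬D ∧ A) = min(0, 0.7) = 0
¬A: Gödel ¬ of 0.7 = 0 (operand ≠ 0)
(C ⊃ ¬A): 0.3 > 0, so result = 0
(C ∧ (C ⊃ ¬A)) = min(0.3, 0) = 0
((¬D ∧ A) ∧ (C ∧ (C ⊃ ¬A))) = min(0, 0) = 0
(((¬D ∧ A) ∧ (C ∧ (C ⊃ ¬A))) ∨ D) = max(0, 0.6) = 0.6
(C ∧ (((¬D ∧ A) ∧ (C ∧ (C ⊃ ¬A))) ∨ D)) = min(0.3, 0.6) = 0.3
(¬(¬A ∨ (¬A ⊃ A)) ∨ (C ∧ (((¬D ∧ A) ∧ (C ∧ (C ⊃ ¬A))) ∨ D))) = max(0, 0.3) = 0.3

0.30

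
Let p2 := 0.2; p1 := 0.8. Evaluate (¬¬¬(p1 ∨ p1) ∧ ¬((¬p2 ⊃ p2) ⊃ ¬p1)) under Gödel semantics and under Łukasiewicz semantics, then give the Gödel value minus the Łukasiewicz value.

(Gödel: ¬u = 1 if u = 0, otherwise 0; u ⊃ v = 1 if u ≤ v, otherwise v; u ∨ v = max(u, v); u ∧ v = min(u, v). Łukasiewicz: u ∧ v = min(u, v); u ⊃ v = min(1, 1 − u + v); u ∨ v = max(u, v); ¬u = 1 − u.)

Gödel evaluation:
  (p1 ∨ p1) = max(0.8, 0.8) = 0.8
  ¬(p1 ∨ p1): Gödel ¬ of 0.8 = 0 (operand ≠ 0)
  ¬¬(p1 ∨ p1): Gödel ¬ of 0 = 1 (operand is 0)
  ¬¬¬(p1 ∨ p1): Gödel ¬ of 1 = 0 (operand ≠ 0)
  ¬p2: Gödel ¬ of 0.2 = 0 (operand ≠ 0)
  (¬p2 ⊃ p2): 0 ≤ 0.2, so result = 1
  ¬p1: Gödel ¬ of 0.8 = 0 (operand ≠ 0)
  ((¬p2 ⊃ p2) ⊃ ¬p1): 1 > 0, so result = 0
  ¬((¬p2 ⊃ p2) ⊃ ¬p1): Gödel ¬ of 0 = 1 (operand is 0)
  (¬¬¬(p1 ∨ p1) ∧ ¬((¬p2 ⊃ p2) ⊃ ¬p1)) = min(0, 1) = 0
  Gödel value = 0
Łukasiewicz evaluation:
  (p1 ∨ p1) = max(0.8, 0.8) = 0.8
  ¬(p1 ∨ p1): Łukasiewicz ¬ gives 1 − 0.8 = 0.2
  ¬¬(p1 ∨ p1): Łukasiewicz ¬ gives 1 − 0.2 = 0.8
  ¬¬¬(p1 ∨ p1): Łukasiewicz ¬ gives 1 − 0.8 = 0.2
  ¬p2: Łukasiewicz ¬ gives 1 − 0.2 = 0.8
  (¬p2 ⊃ p2): min(1, 1 − 0.8 + 0.2) = 0.4
  ¬p1: Łukasiewicz ¬ gives 1 − 0.8 = 0.2
  ((¬p2 ⊃ p2) ⊃ ¬p1): min(1, 1 − 0.4 + 0.2) = 0.8
  ¬((¬p2 ⊃ p2) ⊃ ¬p1): Łukasiewicz ¬ gives 1 − 0.8 = 0.2
  (¬¬¬(p1 ∨ p1) ∧ ¬((¬p2 ⊃ p2) ⊃ ¬p1)) = min(0.2, 0.2) = 0.2
  Łukasiewicz value = 0.2
Difference: 0 − 0.2 = -0.20

-0.20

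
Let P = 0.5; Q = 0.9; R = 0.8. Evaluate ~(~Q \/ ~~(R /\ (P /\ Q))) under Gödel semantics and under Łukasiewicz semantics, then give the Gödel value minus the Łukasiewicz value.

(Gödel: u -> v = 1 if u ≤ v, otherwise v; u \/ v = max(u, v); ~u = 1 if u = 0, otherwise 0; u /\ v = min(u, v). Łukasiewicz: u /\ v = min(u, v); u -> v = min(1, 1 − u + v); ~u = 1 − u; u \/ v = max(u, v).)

-0.50

Gödel evaluation:
  ~Q: Gödel ¬ of 0.9 = 0 (operand ≠ 0)
  (P /\ Q) = min(0.5, 0.9) = 0.5
  (R /\ (P /\ Q)) = min(0.8, 0.5) = 0.5
  ~(R /\ (P /\ Q)): Gödel ¬ of 0.5 = 0 (operand ≠ 0)
  ~~(R /\ (P /\ Q)): Gödel ¬ of 0 = 1 (operand is 0)
  (~Q \/ ~~(R /\ (P /\ Q))) = max(0, 1) = 1
  ~(~Q \/ ~~(R /\ (P /\ Q))): Gödel ¬ of 1 = 0 (operand ≠ 0)
  Gödel value = 0
Łukasiewicz evaluation:
  ~Q: Łukasiewicz ¬ gives 1 − 0.9 = 0.1
  (P /\ Q) = min(0.5, 0.9) = 0.5
  (R /\ (P /\ Q)) = min(0.8, 0.5) = 0.5
  ~(R /\ (P /\ Q)): Łukasiewicz ¬ gives 1 − 0.5 = 0.5
  ~~(R /\ (P /\ Q)): Łukasiewicz ¬ gives 1 − 0.5 = 0.5
  (~Q \/ ~~(R /\ (P /\ Q))) = max(0.1, 0.5) = 0.5
  ~(~Q \/ ~~(R /\ (P /\ Q))): Łukasiewicz ¬ gives 1 − 0.5 = 0.5
  Łukasiewicz value = 0.5
Difference: 0 − 0.5 = -0.50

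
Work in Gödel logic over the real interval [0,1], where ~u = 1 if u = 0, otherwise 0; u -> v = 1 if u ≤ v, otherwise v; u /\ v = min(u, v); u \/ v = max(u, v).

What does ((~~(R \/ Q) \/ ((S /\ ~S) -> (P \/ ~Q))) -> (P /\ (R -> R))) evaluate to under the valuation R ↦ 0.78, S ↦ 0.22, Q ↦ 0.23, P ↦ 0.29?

0.29

(R \/ Q) = max(0.78, 0.23) = 0.78
~(R \/ Q): Gödel ¬ of 0.78 = 0 (operand ≠ 0)
~~(R \/ Q): Gödel ¬ of 0 = 1 (operand is 0)
~S: Gödel ¬ of 0.22 = 0 (operand ≠ 0)
(S /\ ~S) = min(0.22, 0) = 0
~Q: Gödel ¬ of 0.23 = 0 (operand ≠ 0)
(P \/ ~Q) = max(0.29, 0) = 0.29
((S /\ ~S) -> (P \/ ~Q)): 0 ≤ 0.29, so result = 1
(~~(R \/ Q) \/ ((S /\ ~S) -> (P \/ ~Q))) = max(1, 1) = 1
(R -> R): 0.78 ≤ 0.78, so result = 1
(P /\ (R -> R)) = min(0.29, 1) = 0.29
((~~(R \/ Q) \/ ((S /\ ~S) -> (P \/ ~Q))) -> (P /\ (R -> R))): 1 > 0.29, so result = 0.29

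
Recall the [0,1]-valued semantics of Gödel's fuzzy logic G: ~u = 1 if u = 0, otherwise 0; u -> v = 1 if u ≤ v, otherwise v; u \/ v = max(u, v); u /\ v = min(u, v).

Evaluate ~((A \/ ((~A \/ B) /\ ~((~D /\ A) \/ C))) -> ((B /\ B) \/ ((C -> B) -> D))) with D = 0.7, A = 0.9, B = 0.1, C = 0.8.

~A: Gödel ¬ of 0.9 = 0 (operand ≠ 0)
(~A \/ B) = max(0, 0.1) = 0.1
~D: Gödel ¬ of 0.7 = 0 (operand ≠ 0)
(~D /\ A) = min(0, 0.9) = 0
((~D /\ A) \/ C) = max(0, 0.8) = 0.8
~((~D /\ A) \/ C): Gödel ¬ of 0.8 = 0 (operand ≠ 0)
((~A \/ B) /\ ~((~D /\ A) \/ C)) = min(0.1, 0) = 0
(A \/ ((~A \/ B) /\ ~((~D /\ A) \/ C))) = max(0.9, 0) = 0.9
(B /\ B) = min(0.1, 0.1) = 0.1
(C -> B): 0.8 > 0.1, so result = 0.1
((C -> B) -> D): 0.1 ≤ 0.7, so result = 1
((B /\ B) \/ ((C -> B) -> D)) = max(0.1, 1) = 1
((A \/ ((~A \/ B) /\ ~((~D /\ A) \/ C))) -> ((B /\ B) \/ ((C -> B) -> D))): 0.9 ≤ 1, so result = 1
~((A \/ ((~A \/ B) /\ ~((~D /\ A) \/ C))) -> ((B /\ B) \/ ((C -> B) -> D))): Gödel ¬ of 1 = 0 (operand ≠ 0)

0.00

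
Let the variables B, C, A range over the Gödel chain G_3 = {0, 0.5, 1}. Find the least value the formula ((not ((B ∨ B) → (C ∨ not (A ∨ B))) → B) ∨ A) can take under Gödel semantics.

The minimum is attained at B = 0.5, C = 0, A = 0:
  (B ∨ B) = max(0.5, 0.5) = 0.5
  (A ∨ B) = max(0, 0.5) = 0.5
  not (A ∨ B): Gödel ¬ of 0.5 = 0 (operand ≠ 0)
  (C ∨ not (A ∨ B)) = max(0, 0) = 0
  ((B ∨ B) → (C ∨ not (A ∨ B))): 0.5 > 0, so result = 0
  not ((B ∨ B) → (C ∨ not (A ∨ B))): Gödel ¬ of 0 = 1 (operand is 0)
  (not ((B ∨ B) → (C ∨ not (A ∨ B))) → B): 1 > 0.5, so result = 0.5
  ((not ((B ∨ B) → (C ∨ not (A ∨ B))) → B) ∨ A) = max(0.5, 0) = 0.5
Checking all 27 assignments confirms none give a value below 0.50.

0.50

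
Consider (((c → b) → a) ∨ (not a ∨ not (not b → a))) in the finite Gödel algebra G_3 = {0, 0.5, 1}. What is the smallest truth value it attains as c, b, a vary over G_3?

The minimum is attained at c = 0, b = 0, a = 0.5:
  (c → b): 0 ≤ 0, so result = 1
  ((c → b) → a): 1 > 0.5, so result = 0.5
  not a: Gödel ¬ of 0.5 = 0 (operand ≠ 0)
  not b: Gödel ¬ of 0 = 1 (operand is 0)
  (not b → a): 1 > 0.5, so result = 0.5
  not (not b → a): Gödel ¬ of 0.5 = 0 (operand ≠ 0)
  (not a ∨ not (not b → a)) = max(0, 0) = 0
  (((c → b) → a) ∨ (not a ∨ not (not b → a))) = max(0.5, 0) = 0.5
Checking all 27 assignments confirms none give a value below 0.50.

0.50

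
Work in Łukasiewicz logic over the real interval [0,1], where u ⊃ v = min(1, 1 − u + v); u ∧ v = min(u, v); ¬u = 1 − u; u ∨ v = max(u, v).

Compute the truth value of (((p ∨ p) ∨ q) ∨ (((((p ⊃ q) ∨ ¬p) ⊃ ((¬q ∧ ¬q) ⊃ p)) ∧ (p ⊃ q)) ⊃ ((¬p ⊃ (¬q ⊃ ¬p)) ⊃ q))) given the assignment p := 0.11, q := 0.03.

0.81

(p ∨ p) = max(0.11, 0.11) = 0.11
((p ∨ p) ∨ q) = max(0.11, 0.03) = 0.11
(p ⊃ q): min(1, 1 − 0.11 + 0.03) = 0.92
¬p: Łukasiewicz ¬ gives 1 − 0.11 = 0.89
((p ⊃ q) ∨ ¬p) = max(0.92, 0.89) = 0.92
¬q: Łukasiewicz ¬ gives 1 − 0.03 = 0.97
¬q: Łukasiewicz ¬ gives 1 − 0.03 = 0.97
(¬q ∧ ¬q) = min(0.97, 0.97) = 0.97
((¬q ∧ ¬q) ⊃ p): min(1, 1 − 0.97 + 0.11) = 0.14
(((p ⊃ q) ∨ ¬p) ⊃ ((¬q ∧ ¬q) ⊃ p)): min(1, 1 − 0.92 + 0.14) = 0.22
(p ⊃ q): min(1, 1 − 0.11 + 0.03) = 0.92
((((p ⊃ q) ∨ ¬p) ⊃ ((¬q ∧ ¬q) ⊃ p)) ∧ (p ⊃ q)) = min(0.22, 0.92) = 0.22
¬p: Łukasiewicz ¬ gives 1 − 0.11 = 0.89
¬q: Łukasiewicz ¬ gives 1 − 0.03 = 0.97
¬p: Łukasiewicz ¬ gives 1 − 0.11 = 0.89
(¬q ⊃ ¬p): min(1, 1 − 0.97 + 0.89) = 0.92
(¬p ⊃ (¬q ⊃ ¬p)): min(1, 1 − 0.89 + 0.92) = 1
((¬p ⊃ (¬q ⊃ ¬p)) ⊃ q): min(1, 1 − 1 + 0.03) = 0.03
(((((p ⊃ q) ∨ ¬p) ⊃ ((¬q ∧ ¬q) ⊃ p)) ∧ (p ⊃ q)) ⊃ ((¬p ⊃ (¬q ⊃ ¬p)) ⊃ q)): min(1, 1 − 0.22 + 0.03) = 0.81
(((p ∨ p) ∨ q) ∨ (((((p ⊃ q) ∨ ¬p) ⊃ ((¬q ∧ ¬q) ⊃ p)) ∧ (p ⊃ q)) ⊃ ((¬p ⊃ (¬q ⊃ ¬p)) ⊃ q))) = max(0.11, 0.81) = 0.81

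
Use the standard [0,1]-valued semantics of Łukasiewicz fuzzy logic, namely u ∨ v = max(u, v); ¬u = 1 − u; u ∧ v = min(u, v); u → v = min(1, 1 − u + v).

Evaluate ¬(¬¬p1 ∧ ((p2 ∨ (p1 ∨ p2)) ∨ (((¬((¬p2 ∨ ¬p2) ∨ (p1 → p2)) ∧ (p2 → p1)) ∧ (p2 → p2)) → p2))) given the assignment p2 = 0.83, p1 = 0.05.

¬p1: Łukasiewicz ¬ gives 1 − 0.05 = 0.95
¬¬p1: Łukasiewicz ¬ gives 1 − 0.95 = 0.05
(p1 ∨ p2) = max(0.05, 0.83) = 0.83
(p2 ∨ (p1 ∨ p2)) = max(0.83, 0.83) = 0.83
¬p2: Łukasiewicz ¬ gives 1 − 0.83 = 0.17
¬p2: Łukasiewicz ¬ gives 1 − 0.83 = 0.17
(¬p2 ∨ ¬p2) = max(0.17, 0.17) = 0.17
(p1 → p2): min(1, 1 − 0.05 + 0.83) = 1
((¬p2 ∨ ¬p2) ∨ (p1 → p2)) = max(0.17, 1) = 1
¬((¬p2 ∨ ¬p2) ∨ (p1 → p2)): Łukasiewicz ¬ gives 1 − 1 = 0
(p2 → p1): min(1, 1 − 0.83 + 0.05) = 0.22
(¬((¬p2 ∨ ¬p2) ∨ (p1 → p2)) ∧ (p2 → p1)) = min(0, 0.22) = 0
(p2 → p2): min(1, 1 − 0.83 + 0.83) = 1
((¬((¬p2 ∨ ¬p2) ∨ (p1 → p2)) ∧ (p2 → p1)) ∧ (p2 → p2)) = min(0, 1) = 0
(((¬((¬p2 ∨ ¬p2) ∨ (p1 → p2)) ∧ (p2 → p1)) ∧ (p2 → p2)) → p2): min(1, 1 − 0 + 0.83) = 1
((p2 ∨ (p1 ∨ p2)) ∨ (((¬((¬p2 ∨ ¬p2) ∨ (p1 → p2)) ∧ (p2 → p1)) ∧ (p2 → p2)) → p2)) = max(0.83, 1) = 1
(¬¬p1 ∧ ((p2 ∨ (p1 ∨ p2)) ∨ (((¬((¬p2 ∨ ¬p2) ∨ (p1 → p2)) ∧ (p2 → p1)) ∧ (p2 → p2)) → p2))) = min(0.05, 1) = 0.05
¬(¬¬p1 ∧ ((p2 ∨ (p1 ∨ p2)) ∨ (((¬((¬p2 ∨ ¬p2) ∨ (p1 → p2)) ∧ (p2 → p1)) ∧ (p2 → p2)) → p2))): Łukasiewicz ¬ gives 1 − 0.05 = 0.95

0.95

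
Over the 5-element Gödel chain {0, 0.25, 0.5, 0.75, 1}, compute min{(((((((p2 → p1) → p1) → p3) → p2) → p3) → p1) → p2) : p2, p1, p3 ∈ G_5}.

The minimum is attained at p2 = 0, p1 = 0.25, p3 = 0:
  (p2 → p1): 0 ≤ 0.25, so result = 1
  ((p2 → p1) → p1): 1 > 0.25, so result = 0.25
  (((p2 → p1) → p1) → p3): 0.25 > 0, so result = 0
  ((((p2 → p1) → p1) → p3) → p2): 0 ≤ 0, so result = 1
  (((((p2 → p1) → p1) → p3) → p2) → p3): 1 > 0, so result = 0
  ((((((p2 → p1) → p1) → p3) → p2) → p3) → p1): 0 ≤ 0.25, so result = 1
  (((((((p2 → p1) → p1) → p3) → p2) → p3) → p1) → p2): 1 > 0, so result = 0
Checking all 125 assignments confirms none give a value below 0.00.

0.00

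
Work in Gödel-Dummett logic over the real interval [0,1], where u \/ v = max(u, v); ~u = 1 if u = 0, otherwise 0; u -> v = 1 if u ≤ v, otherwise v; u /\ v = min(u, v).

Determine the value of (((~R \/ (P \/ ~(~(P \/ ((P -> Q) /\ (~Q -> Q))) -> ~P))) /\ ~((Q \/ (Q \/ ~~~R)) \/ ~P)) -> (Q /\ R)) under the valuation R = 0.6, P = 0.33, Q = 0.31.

1.00

~R: Gödel ¬ of 0.6 = 0 (operand ≠ 0)
(P -> Q): 0.33 > 0.31, so result = 0.31
~Q: Gödel ¬ of 0.31 = 0 (operand ≠ 0)
(~Q -> Q): 0 ≤ 0.31, so result = 1
((P -> Q) /\ (~Q -> Q)) = min(0.31, 1) = 0.31
(P \/ ((P -> Q) /\ (~Q -> Q))) = max(0.33, 0.31) = 0.33
~(P \/ ((P -> Q) /\ (~Q -> Q))): Gödel ¬ of 0.33 = 0 (operand ≠ 0)
~P: Gödel ¬ of 0.33 = 0 (operand ≠ 0)
(~(P \/ ((P -> Q) /\ (~Q -> Q))) -> ~P): 0 ≤ 0, so result = 1
~(~(P \/ ((P -> Q) /\ (~Q -> Q))) -> ~P): Gödel ¬ of 1 = 0 (operand ≠ 0)
(P \/ ~(~(P \/ ((P -> Q) /\ (~Q -> Q))) -> ~P)) = max(0.33, 0) = 0.33
(~R \/ (P \/ ~(~(P \/ ((P -> Q) /\ (~Q -> Q))) -> ~P))) = max(0, 0.33) = 0.33
~R: Gödel ¬ of 0.6 = 0 (operand ≠ 0)
~~R: Gödel ¬ of 0 = 1 (operand is 0)
~~~R: Gödel ¬ of 1 = 0 (operand ≠ 0)
(Q \/ ~~~R) = max(0.31, 0) = 0.31
(Q \/ (Q \/ ~~~R)) = max(0.31, 0.31) = 0.31
~P: Gödel ¬ of 0.33 = 0 (operand ≠ 0)
((Q \/ (Q \/ ~~~R)) \/ ~P) = max(0.31, 0) = 0.31
~((Q \/ (Q \/ ~~~R)) \/ ~P): Gödel ¬ of 0.31 = 0 (operand ≠ 0)
((~R \/ (P \/ ~(~(P \/ ((P -> Q) /\ (~Q -> Q))) -> ~P))) /\ ~((Q \/ (Q \/ ~~~R)) \/ ~P)) = min(0.33, 0) = 0
(Q /\ R) = min(0.31, 0.6) = 0.31
(((~R \/ (P \/ ~(~(P \/ ((P -> Q) /\ (~Q -> Q))) -> ~P))) /\ ~((Q \/ (Q \/ ~~~R)) \/ ~P)) -> (Q /\ R)): 0 ≤ 0.31, so result = 1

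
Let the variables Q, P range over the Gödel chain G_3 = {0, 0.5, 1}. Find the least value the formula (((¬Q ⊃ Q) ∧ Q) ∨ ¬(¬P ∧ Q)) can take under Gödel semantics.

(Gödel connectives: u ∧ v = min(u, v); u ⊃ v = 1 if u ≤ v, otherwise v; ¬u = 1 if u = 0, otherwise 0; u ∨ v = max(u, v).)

0.50

The minimum is attained at Q = 0.5, P = 0:
  ¬Q: Gödel ¬ of 0.5 = 0 (operand ≠ 0)
  (¬Q ⊃ Q): 0 ≤ 0.5, so result = 1
  ((¬Q ⊃ Q) ∧ Q) = min(1, 0.5) = 0.5
  ¬P: Gödel ¬ of 0 = 1 (operand is 0)
  (¬P ∧ Q) = min(1, 0.5) = 0.5
  ¬(¬P ∧ Q): Gödel ¬ of 0.5 = 0 (operand ≠ 0)
  (((¬Q ⊃ Q) ∧ Q) ∨ ¬(¬P ∧ Q)) = max(0.5, 0) = 0.5
Checking all 9 assignments confirms none give a value below 0.50.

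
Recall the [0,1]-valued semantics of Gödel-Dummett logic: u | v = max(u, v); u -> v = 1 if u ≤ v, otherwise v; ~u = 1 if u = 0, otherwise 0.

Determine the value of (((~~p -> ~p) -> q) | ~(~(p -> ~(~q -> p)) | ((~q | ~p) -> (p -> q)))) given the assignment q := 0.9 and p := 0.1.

1.00

~p: Gödel ¬ of 0.1 = 0 (operand ≠ 0)
~~p: Gödel ¬ of 0 = 1 (operand is 0)
~p: Gödel ¬ of 0.1 = 0 (operand ≠ 0)
(~~p -> ~p): 1 > 0, so result = 0
((~~p -> ~p) -> q): 0 ≤ 0.9, so result = 1
~q: Gödel ¬ of 0.9 = 0 (operand ≠ 0)
(~q -> p): 0 ≤ 0.1, so result = 1
~(~q -> p): Gödel ¬ of 1 = 0 (operand ≠ 0)
(p -> ~(~q -> p)): 0.1 > 0, so result = 0
~(p -> ~(~q -> p)): Gödel ¬ of 0 = 1 (operand is 0)
~q: Gödel ¬ of 0.9 = 0 (operand ≠ 0)
~p: Gödel ¬ of 0.1 = 0 (operand ≠ 0)
(~q | ~p) = max(0, 0) = 0
(p -> q): 0.1 ≤ 0.9, so result = 1
((~q | ~p) -> (p -> q)): 0 ≤ 1, so result = 1
(~(p -> ~(~q -> p)) | ((~q | ~p) -> (p -> q))) = max(1, 1) = 1
~(~(p -> ~(~q -> p)) | ((~q | ~p) -> (p -> q))): Gödel ¬ of 1 = 0 (operand ≠ 0)
(((~~p -> ~p) -> q) | ~(~(p -> ~(~q -> p)) | ((~q | ~p) -> (p -> q)))) = max(1, 0) = 1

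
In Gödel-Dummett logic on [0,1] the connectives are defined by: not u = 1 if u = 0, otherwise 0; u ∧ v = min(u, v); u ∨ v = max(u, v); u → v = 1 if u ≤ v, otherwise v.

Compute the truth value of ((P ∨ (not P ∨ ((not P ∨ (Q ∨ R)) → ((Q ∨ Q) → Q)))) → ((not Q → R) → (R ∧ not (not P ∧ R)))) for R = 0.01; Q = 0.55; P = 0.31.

not P: Gödel ¬ of 0.31 = 0 (operand ≠ 0)
not P: Gödel ¬ of 0.31 = 0 (operand ≠ 0)
(Q ∨ R) = max(0.55, 0.01) = 0.55
(not P ∨ (Q ∨ R)) = max(0, 0.55) = 0.55
(Q ∨ Q) = max(0.55, 0.55) = 0.55
((Q ∨ Q) → Q): 0.55 ≤ 0.55, so result = 1
((not P ∨ (Q ∨ R)) → ((Q ∨ Q) → Q)): 0.55 ≤ 1, so result = 1
(not P ∨ ((not P ∨ (Q ∨ R)) → ((Q ∨ Q) → Q))) = max(0, 1) = 1
(P ∨ (not P ∨ ((not P ∨ (Q ∨ R)) → ((Q ∨ Q) → Q)))) = max(0.31, 1) = 1
not Q: Gödel ¬ of 0.55 = 0 (operand ≠ 0)
(not Q → R): 0 ≤ 0.01, so result = 1
not P: Gödel ¬ of 0.31 = 0 (operand ≠ 0)
(not P ∧ R) = min(0, 0.01) = 0
not (not P ∧ R): Gödel ¬ of 0 = 1 (operand is 0)
(R ∧ not (not P ∧ R)) = min(0.01, 1) = 0.01
((not Q → R) → (R ∧ not (not P ∧ R))): 1 > 0.01, so result = 0.01
((P ∨ (not P ∨ ((not P ∨ (Q ∨ R)) → ((Q ∨ Q) → Q)))) → ((not Q → R) → (R ∧ not (not P ∧ R)))): 1 > 0.01, so result = 0.01

0.01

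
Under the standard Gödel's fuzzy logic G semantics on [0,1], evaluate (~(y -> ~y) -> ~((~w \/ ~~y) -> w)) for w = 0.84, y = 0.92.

~y: Gödel ¬ of 0.92 = 0 (operand ≠ 0)
(y -> ~y): 0.92 > 0, so result = 0
~(y -> ~y): Gödel ¬ of 0 = 1 (operand is 0)
~w: Gödel ¬ of 0.84 = 0 (operand ≠ 0)
~y: Gödel ¬ of 0.92 = 0 (operand ≠ 0)
~~y: Gödel ¬ of 0 = 1 (operand is 0)
(~w \/ ~~y) = max(0, 1) = 1
((~w \/ ~~y) -> w): 1 > 0.84, so result = 0.84
~((~w \/ ~~y) -> w): Gödel ¬ of 0.84 = 0 (operand ≠ 0)
(~(y -> ~y) -> ~((~w \/ ~~y) -> w)): 1 > 0, so result = 0

0.00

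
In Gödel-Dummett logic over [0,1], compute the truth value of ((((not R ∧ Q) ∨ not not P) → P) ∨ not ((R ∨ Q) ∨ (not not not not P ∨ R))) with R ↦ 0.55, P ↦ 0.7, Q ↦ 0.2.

0.70

not R: Gödel ¬ of 0.55 = 0 (operand ≠ 0)
(not R ∧ Q) = min(0, 0.2) = 0
not P: Gödel ¬ of 0.7 = 0 (operand ≠ 0)
not not P: Gödel ¬ of 0 = 1 (operand is 0)
((not R ∧ Q) ∨ not not P) = max(0, 1) = 1
(((not R ∧ Q) ∨ not not P) → P): 1 > 0.7, so result = 0.7
(R ∨ Q) = max(0.55, 0.2) = 0.55
not P: Gödel ¬ of 0.7 = 0 (operand ≠ 0)
not not P: Gödel ¬ of 0 = 1 (operand is 0)
not not not P: Gödel ¬ of 1 = 0 (operand ≠ 0)
not not not not P: Gödel ¬ of 0 = 1 (operand is 0)
(not not not not P ∨ R) = max(1, 0.55) = 1
((R ∨ Q) ∨ (not not not not P ∨ R)) = max(0.55, 1) = 1
not ((R ∨ Q) ∨ (not not not not P ∨ R)): Gödel ¬ of 1 = 0 (operand ≠ 0)
((((not R ∧ Q) ∨ not not P) → P) ∨ not ((R ∨ Q) ∨ (not not not not P ∨ R))) = max(0.7, 0) = 0.7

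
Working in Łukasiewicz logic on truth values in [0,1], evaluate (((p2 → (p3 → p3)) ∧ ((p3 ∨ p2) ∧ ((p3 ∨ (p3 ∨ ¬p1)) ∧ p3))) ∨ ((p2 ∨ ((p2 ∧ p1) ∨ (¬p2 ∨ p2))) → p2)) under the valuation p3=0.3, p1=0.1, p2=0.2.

(p3 → p3): min(1, 1 − 0.3 + 0.3) = 1
(p2 → (p3 → p3)): min(1, 1 − 0.2 + 1) = 1
(p3 ∨ p2) = max(0.3, 0.2) = 0.3
¬p1: Łukasiewicz ¬ gives 1 − 0.1 = 0.9
(p3 ∨ ¬p1) = max(0.3, 0.9) = 0.9
(p3 ∨ (p3 ∨ ¬p1)) = max(0.3, 0.9) = 0.9
((p3 ∨ (p3 ∨ ¬p1)) ∧ p3) = min(0.9, 0.3) = 0.3
((p3 ∨ p2) ∧ ((p3 ∨ (p3 ∨ ¬p1)) ∧ p3)) = min(0.3, 0.3) = 0.3
((p2 → (p3 → p3)) ∧ ((p3 ∨ p2) ∧ ((p3 ∨ (p3 ∨ ¬p1)) ∧ p3))) = min(1, 0.3) = 0.3
(p2 ∧ p1) = min(0.2, 0.1) = 0.1
¬p2: Łukasiewicz ¬ gives 1 − 0.2 = 0.8
(¬p2 ∨ p2) = max(0.8, 0.2) = 0.8
((p2 ∧ p1) ∨ (¬p2 ∨ p2)) = max(0.1, 0.8) = 0.8
(p2 ∨ ((p2 ∧ p1) ∨ (¬p2 ∨ p2))) = max(0.2, 0.8) = 0.8
((p2 ∨ ((p2 ∧ p1) ∨ (¬p2 ∨ p2))) → p2): min(1, 1 − 0.8 + 0.2) = 0.4
(((p2 → (p3 → p3)) ∧ ((p3 ∨ p2) ∧ ((p3 ∨ (p3 ∨ ¬p1)) ∧ p3))) ∨ ((p2 ∨ ((p2 ∧ p1) ∨ (¬p2 ∨ p2))) → p2)) = max(0.3, 0.4) = 0.4

0.40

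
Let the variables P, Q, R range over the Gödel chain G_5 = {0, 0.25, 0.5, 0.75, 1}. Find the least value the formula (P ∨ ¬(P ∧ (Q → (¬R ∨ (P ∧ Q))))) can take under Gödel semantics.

The minimum is attained at P = 0.25, Q = 0, R = 0:
  ¬R: Gödel ¬ of 0 = 1 (operand is 0)
  (P ∧ Q) = min(0.25, 0) = 0
  (¬R ∨ (P ∧ Q)) = max(1, 0) = 1
  (Q → (¬R ∨ (P ∧ Q))): 0 ≤ 1, so result = 1
  (P ∧ (Q → (¬R ∨ (P ∧ Q)))) = min(0.25, 1) = 0.25
  ¬(P ∧ (Q → (¬R ∨ (P ∧ Q)))): Gödel ¬ of 0.25 = 0 (operand ≠ 0)
  (P ∨ ¬(P ∧ (Q → (¬R ∨ (P ∧ Q))))) = max(0.25, 0) = 0.25
Checking all 125 assignments confirms none give a value below 0.25.

0.25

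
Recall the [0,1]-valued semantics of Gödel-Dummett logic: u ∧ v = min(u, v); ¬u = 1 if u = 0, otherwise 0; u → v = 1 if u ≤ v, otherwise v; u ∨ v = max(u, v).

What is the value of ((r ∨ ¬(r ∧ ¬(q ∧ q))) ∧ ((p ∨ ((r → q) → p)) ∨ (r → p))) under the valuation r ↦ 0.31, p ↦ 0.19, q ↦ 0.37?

(q ∧ q) = min(0.37, 0.37) = 0.37
¬(q ∧ q): Gödel ¬ of 0.37 = 0 (operand ≠ 0)
(r ∧ ¬(q ∧ q)) = min(0.31, 0) = 0
¬(r ∧ ¬(q ∧ q)): Gödel ¬ of 0 = 1 (operand is 0)
(r ∨ ¬(r ∧ ¬(q ∧ q))) = max(0.31, 1) = 1
(r → q): 0.31 ≤ 0.37, so result = 1
((r → q) → p): 1 > 0.19, so result = 0.19
(p ∨ ((r → q) → p)) = max(0.19, 0.19) = 0.19
(r → p): 0.31 > 0.19, so result = 0.19
((p ∨ ((r → q) → p)) ∨ (r → p)) = max(0.19, 0.19) = 0.19
((r ∨ ¬(r ∧ ¬(q ∧ q))) ∧ ((p ∨ ((r → q) → p)) ∨ (r → p))) = min(1, 0.19) = 0.19

0.19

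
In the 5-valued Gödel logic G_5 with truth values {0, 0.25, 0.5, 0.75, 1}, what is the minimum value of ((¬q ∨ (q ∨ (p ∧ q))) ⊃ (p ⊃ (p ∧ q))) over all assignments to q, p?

The minimum is attained at q = 0, p = 0.25:
  ¬q: Gödel ¬ of 0 = 1 (operand is 0)
  (p ∧ q) = min(0.25, 0) = 0
  (q ∨ (p ∧ q)) = max(0, 0) = 0
  (¬q ∨ (q ∨ (p ∧ q))) = max(1, 0) = 1
  (p ∧ q) = min(0.25, 0) = 0
  (p ⊃ (p ∧ q)): 0.25 > 0, so result = 0
  ((¬q ∨ (q ∨ (p ∧ q))) ⊃ (p ⊃ (p ∧ q))): 1 > 0, so result = 0
Checking all 25 assignments confirms none give a value below 0.00.

0.00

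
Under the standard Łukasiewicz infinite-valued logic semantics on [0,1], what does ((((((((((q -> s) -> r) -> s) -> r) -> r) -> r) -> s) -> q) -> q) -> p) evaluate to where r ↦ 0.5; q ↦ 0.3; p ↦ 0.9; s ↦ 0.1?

(q -> s): min(1, 1 − 0.3 + 0.1) = 0.8
((q -> s) -> r): min(1, 1 − 0.8 + 0.5) = 0.7
(((q -> s) -> r) -> s): min(1, 1 − 0.7 + 0.1) = 0.4
((((q -> s) -> r) -> s) -> r): min(1, 1 − 0.4 + 0.5) = 1
(((((q -> s) -> r) -> s) -> r) -> r): min(1, 1 − 1 + 0.5) = 0.5
((((((q -> s) -> r) -> s) -> r) -> r) -> r): min(1, 1 − 0.5 + 0.5) = 1
(((((((q -> s) -> r) -> s) -> r) -> r) -> r) -> s): min(1, 1 − 1 + 0.1) = 0.1
((((((((q -> s) -> r) -> s) -> r) -> r) -> r) -> s) -> q): min(1, 1 − 0.1 + 0.3) = 1
(((((((((q -> s) -> r) -> s) -> r) -> r) -> r) -> s) -> q) -> q): min(1, 1 − 1 + 0.3) = 0.3
((((((((((q -> s) -> r) -> s) -> r) -> r) -> r) -> s) -> q) -> q) -> p): min(1, 1 − 0.3 + 0.9) = 1

1.00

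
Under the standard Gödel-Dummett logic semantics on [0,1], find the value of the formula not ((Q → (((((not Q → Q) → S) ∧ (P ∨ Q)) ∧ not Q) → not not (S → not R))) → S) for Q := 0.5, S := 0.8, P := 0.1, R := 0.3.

0.00

not Q: Gödel ¬ of 0.5 = 0 (operand ≠ 0)
(not Q → Q): 0 ≤ 0.5, so result = 1
((not Q → Q) → S): 1 > 0.8, so result = 0.8
(P ∨ Q) = max(0.1, 0.5) = 0.5
(((not Q → Q) → S) ∧ (P ∨ Q)) = min(0.8, 0.5) = 0.5
not Q: Gödel ¬ of 0.5 = 0 (operand ≠ 0)
((((not Q → Q) → S) ∧ (P ∨ Q)) ∧ not Q) = min(0.5, 0) = 0
not R: Gödel ¬ of 0.3 = 0 (operand ≠ 0)
(S → not R): 0.8 > 0, so result = 0
not (S → not R): Gödel ¬ of 0 = 1 (operand is 0)
not not (S → not R): Gödel ¬ of 1 = 0 (operand ≠ 0)
(((((not Q → Q) → S) ∧ (P ∨ Q)) ∧ not Q) → not not (S → not R)): 0 ≤ 0, so result = 1
(Q → (((((not Q → Q) → S) ∧ (P ∨ Q)) ∧ not Q) → not not (S → not R))): 0.5 ≤ 1, so result = 1
((Q → (((((not Q → Q) → S) ∧ (P ∨ Q)) ∧ not Q) → not not (S → not R))) → S): 1 > 0.8, so result = 0.8
not ((Q → (((((not Q → Q) → S) ∧ (P ∨ Q)) ∧ not Q) → not not (S → not R))) → S): Gödel ¬ of 0.8 = 0 (operand ≠ 0)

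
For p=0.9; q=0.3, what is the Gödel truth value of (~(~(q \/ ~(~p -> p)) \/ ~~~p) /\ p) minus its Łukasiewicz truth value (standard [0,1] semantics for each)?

Gödel evaluation:
  ~p: Gödel ¬ of 0.9 = 0 (operand ≠ 0)
  (~p -> p): 0 ≤ 0.9, so result = 1
  ~(~p -> p): Gödel ¬ of 1 = 0 (operand ≠ 0)
  (q \/ ~(~p -> p)) = max(0.3, 0) = 0.3
  ~(q \/ ~(~p -> p)): Gödel ¬ of 0.3 = 0 (operand ≠ 0)
  ~p: Gödel ¬ of 0.9 = 0 (operand ≠ 0)
  ~~p: Gödel ¬ of 0 = 1 (operand is 0)
  ~~~p: Gödel ¬ of 1 = 0 (operand ≠ 0)
  (~(q \/ ~(~p -> p)) \/ ~~~p) = max(0, 0) = 0
  ~(~(q \/ ~(~p -> p)) \/ ~~~p): Gödel ¬ of 0 = 1 (operand is 0)
  (~(~(q \/ ~(~p -> p)) \/ ~~~p) /\ p) = min(1, 0.9) = 0.9
  Gödel value = 0.9
Łukasiewicz evaluation:
  ~p: Łukasiewicz ¬ gives 1 − 0.9 = 0.1
  (~p -> p): min(1, 1 − 0.1 + 0.9) = 1
  ~(~p -> p): Łukasiewicz ¬ gives 1 − 1 = 0
  (q \/ ~(~p -> p)) = max(0.3, 0) = 0.3
  ~(q \/ ~(~p -> p)): Łukasiewicz ¬ gives 1 − 0.3 = 0.7
  ~p: Łukasiewicz ¬ gives 1 − 0.9 = 0.1
  ~~p: Łukasiewicz ¬ gives 1 − 0.1 = 0.9
  ~~~p: Łukasiewicz ¬ gives 1 − 0.9 = 0.1
  (~(q \/ ~(~p -> p)) \/ ~~~p) = max(0.7, 0.1) = 0.7
  ~(~(q \/ ~(~p -> p)) \/ ~~~p): Łukasiewicz ¬ gives 1 − 0.7 = 0.3
  (~(~(q \/ ~(~p -> p)) \/ ~~~p) /\ p) = min(0.3, 0.9) = 0.3
  Łukasiewicz value = 0.3
Difference: 0.9 − 0.3 = 0.60

0.60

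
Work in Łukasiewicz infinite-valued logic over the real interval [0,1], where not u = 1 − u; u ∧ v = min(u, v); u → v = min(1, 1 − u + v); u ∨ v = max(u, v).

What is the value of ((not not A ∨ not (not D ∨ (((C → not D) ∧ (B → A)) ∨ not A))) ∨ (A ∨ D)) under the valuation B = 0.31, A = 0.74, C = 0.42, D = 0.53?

not A: Łukasiewicz ¬ gives 1 − 0.74 = 0.26
not not A: Łukasiewicz ¬ gives 1 − 0.26 = 0.74
not D: Łukasiewicz ¬ gives 1 − 0.53 = 0.47
not D: Łukasiewicz ¬ gives 1 − 0.53 = 0.47
(C → not D): min(1, 1 − 0.42 + 0.47) = 1
(B → A): min(1, 1 − 0.31 + 0.74) = 1
((C → not D) ∧ (B → A)) = min(1, 1) = 1
not A: Łukasiewicz ¬ gives 1 − 0.74 = 0.26
(((C → not D) ∧ (B → A)) ∨ not A) = max(1, 0.26) = 1
(not D ∨ (((C → not D) ∧ (B → A)) ∨ not A)) = max(0.47, 1) = 1
not (not D ∨ (((C → not D) ∧ (B → A)) ∨ not A)): Łukasiewicz ¬ gives 1 − 1 = 0
(not not A ∨ not (not D ∨ (((C → not D) ∧ (B → A)) ∨ not A))) = max(0.74, 0) = 0.74
(A ∨ D) = max(0.74, 0.53) = 0.74
((not not A ∨ not (not D ∨ (((C → not D) ∧ (B → A)) ∨ not A))) ∨ (A ∨ D)) = max(0.74, 0.74) = 0.74

0.74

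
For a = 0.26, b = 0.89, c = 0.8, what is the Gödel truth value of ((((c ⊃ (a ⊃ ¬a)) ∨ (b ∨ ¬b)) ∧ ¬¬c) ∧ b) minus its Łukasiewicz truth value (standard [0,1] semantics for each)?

Gödel evaluation:
  ¬a: Gödel ¬ of 0.26 = 0 (operand ≠ 0)
  (a ⊃ ¬a): 0.26 > 0, so result = 0
  (c ⊃ (a ⊃ ¬a)): 0.8 > 0, so result = 0
  ¬b: Gödel ¬ of 0.89 = 0 (operand ≠ 0)
  (b ∨ ¬b) = max(0.89, 0) = 0.89
  ((c ⊃ (a ⊃ ¬a)) ∨ (b ∨ ¬b)) = max(0, 0.89) = 0.89
  ¬c: Gödel ¬ of 0.8 = 0 (operand ≠ 0)
  ¬¬c: Gödel ¬ of 0 = 1 (operand is 0)
  (((c ⊃ (a ⊃ ¬a)) ∨ (b ∨ ¬b)) ∧ ¬¬c) = min(0.89, 1) = 0.89
  ((((c ⊃ (a ⊃ ¬a)) ∨ (b ∨ ¬b)) ∧ ¬¬c) ∧ b) = min(0.89, 0.89) = 0.89
  Gödel value = 0.89
Łukasiewicz evaluation:
  ¬a: Łukasiewicz ¬ gives 1 − 0.26 = 0.74
  (a ⊃ ¬a): min(1, 1 − 0.26 + 0.74) = 1
  (c ⊃ (a ⊃ ¬a)): min(1, 1 − 0.8 + 1) = 1
  ¬b: Łukasiewicz ¬ gives 1 − 0.89 = 0.11
  (b ∨ ¬b) = max(0.89, 0.11) = 0.89
  ((c ⊃ (a ⊃ ¬a)) ∨ (b ∨ ¬b)) = max(1, 0.89) = 1
  ¬c: Łukasiewicz ¬ gives 1 − 0.8 = 0.2
  ¬¬c: Łukasiewicz ¬ gives 1 − 0.2 = 0.8
  (((c ⊃ (a ⊃ ¬a)) ∨ (b ∨ ¬b)) ∧ ¬¬c) = min(1, 0.8) = 0.8
  ((((c ⊃ (a ⊃ ¬a)) ∨ (b ∨ ¬b)) ∧ ¬¬c) ∧ b) = min(0.8, 0.89) = 0.8
  Łukasiewicz value = 0.8
Difference: 0.89 − 0.8 = 0.09

0.09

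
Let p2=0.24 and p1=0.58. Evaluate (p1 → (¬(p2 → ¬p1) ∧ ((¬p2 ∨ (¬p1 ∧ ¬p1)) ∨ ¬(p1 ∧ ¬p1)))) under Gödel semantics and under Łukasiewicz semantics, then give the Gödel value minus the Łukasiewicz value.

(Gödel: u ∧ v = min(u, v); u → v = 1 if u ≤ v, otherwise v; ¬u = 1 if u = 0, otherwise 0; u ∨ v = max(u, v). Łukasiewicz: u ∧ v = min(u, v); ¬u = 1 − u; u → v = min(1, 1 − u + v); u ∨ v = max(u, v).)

Gödel evaluation:
  ¬p1: Gödel ¬ of 0.58 = 0 (operand ≠ 0)
  (p2 → ¬p1): 0.24 > 0, so result = 0
  ¬(p2 → ¬p1): Gödel ¬ of 0 = 1 (operand is 0)
  ¬p2: Gödel ¬ of 0.24 = 0 (operand ≠ 0)
  ¬p1: Gödel ¬ of 0.58 = 0 (operand ≠ 0)
  ¬p1: Gödel ¬ of 0.58 = 0 (operand ≠ 0)
  (¬p1 ∧ ¬p1) = min(0, 0) = 0
  (¬p2 ∨ (¬p1 ∧ ¬p1)) = max(0, 0) = 0
  ¬p1: Gödel ¬ of 0.58 = 0 (operand ≠ 0)
  (p1 ∧ ¬p1) = min(0.58, 0) = 0
  ¬(p1 ∧ ¬p1): Gödel ¬ of 0 = 1 (operand is 0)
  ((¬p2 ∨ (¬p1 ∧ ¬p1)) ∨ ¬(p1 ∧ ¬p1)) = max(0, 1) = 1
  (¬(p2 → ¬p1) ∧ ((¬p2 ∨ (¬p1 ∧ ¬p1)) ∨ ¬(p1 ∧ ¬p1))) = min(1, 1) = 1
  (p1 → (¬(p2 → ¬p1) ∧ ((¬p2 ∨ (¬p1 ∧ ¬p1)) ∨ ¬(p1 ∧ ¬p1)))): 0.58 ≤ 1, so result = 1
  Gödel value = 1
Łukasiewicz evaluation:
  ¬p1: Łukasiewicz ¬ gives 1 − 0.58 = 0.42
  (p2 → ¬p1): min(1, 1 − 0.24 + 0.42) = 1
  ¬(p2 → ¬p1): Łukasiewicz ¬ gives 1 − 1 = 0
  ¬p2: Łukasiewicz ¬ gives 1 − 0.24 = 0.76
  ¬p1: Łukasiewicz ¬ gives 1 − 0.58 = 0.42
  ¬p1: Łukasiewicz ¬ gives 1 − 0.58 = 0.42
  (¬p1 ∧ ¬p1) = min(0.42, 0.42) = 0.42
  (¬p2 ∨ (¬p1 ∧ ¬p1)) = max(0.76, 0.42) = 0.76
  ¬p1: Łukasiewicz ¬ gives 1 − 0.58 = 0.42
  (p1 ∧ ¬p1) = min(0.58, 0.42) = 0.42
  ¬(p1 ∧ ¬p1): Łukasiewicz ¬ gives 1 − 0.42 = 0.58
  ((¬p2 ∨ (¬p1 ∧ ¬p1)) ∨ ¬(p1 ∧ ¬p1)) = max(0.76, 0.58) = 0.76
  (¬(p2 → ¬p1) ∧ ((¬p2 ∨ (¬p1 ∧ ¬p1)) ∨ ¬(p1 ∧ ¬p1))) = min(0, 0.76) = 0
  (p1 → (¬(p2 → ¬p1) ∧ ((¬p2 ∨ (¬p1 ∧ ¬p1)) ∨ ¬(p1 ∧ ¬p1)))): min(1, 1 − 0.58 + 0) = 0.42
  Łukasiewicz value = 0.42
Difference: 1 − 0.42 = 0.58

0.58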